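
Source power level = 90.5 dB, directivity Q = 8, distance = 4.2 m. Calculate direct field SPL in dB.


Given values:
  Lw = 90.5 dB, Q = 8, r = 4.2 m
Formula: SPL = Lw + 10 * log10(Q / (4 * pi * r^2))
Compute 4 * pi * r^2 = 4 * pi * 4.2^2 = 221.6708
Compute Q / denom = 8 / 221.6708 = 0.03608955
Compute 10 * log10(0.03608955) = -14.4262
SPL = 90.5 + (-14.4262) = 76.07

76.07 dB


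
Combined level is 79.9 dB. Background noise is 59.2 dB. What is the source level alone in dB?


Given values:
  L_total = 79.9 dB, L_bg = 59.2 dB
Formula: L_source = 10 * log10(10^(L_total/10) - 10^(L_bg/10))
Convert to linear:
  10^(79.9/10) = 97723722.0956
  10^(59.2/10) = 831763.7711
Difference: 97723722.0956 - 831763.7711 = 96891958.3245
L_source = 10 * log10(96891958.3245) = 79.86

79.86 dB


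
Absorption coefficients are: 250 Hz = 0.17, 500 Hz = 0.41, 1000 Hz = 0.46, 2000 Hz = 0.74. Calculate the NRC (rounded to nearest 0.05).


Given values:
  a_250 = 0.17, a_500 = 0.41
  a_1000 = 0.46, a_2000 = 0.74
Formula: NRC = (a250 + a500 + a1000 + a2000) / 4
Sum = 0.17 + 0.41 + 0.46 + 0.74 = 1.78
NRC = 1.78 / 4 = 0.445
Rounded to nearest 0.05: 0.45

0.45


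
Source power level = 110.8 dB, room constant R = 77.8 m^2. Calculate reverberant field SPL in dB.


Given values:
  Lw = 110.8 dB, R = 77.8 m^2
Formula: SPL = Lw + 10 * log10(4 / R)
Compute 4 / R = 4 / 77.8 = 0.051414
Compute 10 * log10(0.051414) = -12.8892
SPL = 110.8 + (-12.8892) = 97.91

97.91 dB


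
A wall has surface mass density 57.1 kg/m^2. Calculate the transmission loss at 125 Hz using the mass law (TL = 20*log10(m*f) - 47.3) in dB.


Given values:
  m = 57.1 kg/m^2, f = 125 Hz
Formula: TL = 20 * log10(m * f) - 47.3
Compute m * f = 57.1 * 125 = 7137.5
Compute log10(7137.5) = 3.853546
Compute 20 * 3.853546 = 77.0709
TL = 77.0709 - 47.3 = 29.77

29.77 dB


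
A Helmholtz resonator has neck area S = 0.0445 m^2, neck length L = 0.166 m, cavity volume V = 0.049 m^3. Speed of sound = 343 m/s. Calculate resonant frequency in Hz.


Given values:
  S = 0.0445 m^2, L = 0.166 m, V = 0.049 m^3, c = 343 m/s
Formula: f = (c / (2*pi)) * sqrt(S / (V * L))
Compute V * L = 0.049 * 0.166 = 0.008134
Compute S / (V * L) = 0.0445 / 0.008134 = 5.4709
Compute sqrt(5.4709) = 2.338996
Compute c / (2*pi) = 343 / 6.283185 = 54.590148
f = 54.590148 * 2.338996 = 127.69

127.69 Hz


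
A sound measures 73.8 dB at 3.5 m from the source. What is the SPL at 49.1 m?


Given values:
  SPL1 = 73.8 dB, r1 = 3.5 m, r2 = 49.1 m
Formula: SPL2 = SPL1 - 20 * log10(r2 / r1)
Compute ratio: r2 / r1 = 49.1 / 3.5 = 14.0286
Compute log10: log10(14.0286) = 1.147014
Compute drop: 20 * 1.147014 = 22.9403
SPL2 = 73.8 - 22.9403 = 50.86

50.86 dB


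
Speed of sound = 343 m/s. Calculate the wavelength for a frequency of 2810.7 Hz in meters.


Given values:
  c = 343 m/s, f = 2810.7 Hz
Formula: lambda = c / f
lambda = 343 / 2810.7
lambda = 0.122

0.122 m


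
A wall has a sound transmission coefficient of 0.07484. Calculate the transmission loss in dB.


Given values:
  tau = 0.07484
Formula: TL = 10 * log10(1 / tau)
Compute 1 / tau = 1 / 0.07484 = 13.3618
Compute log10(13.3618) = 1.125865
TL = 10 * 1.125865 = 11.26

11.26 dB


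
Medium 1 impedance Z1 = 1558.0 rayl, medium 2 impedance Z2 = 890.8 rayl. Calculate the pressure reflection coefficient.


Given values:
  Z1 = 1558.0 rayl, Z2 = 890.8 rayl
Formula: R = (Z2 - Z1) / (Z2 + Z1)
Numerator: Z2 - Z1 = 890.8 - 1558.0 = -667.2
Denominator: Z2 + Z1 = 890.8 + 1558.0 = 2448.8
R = -667.2 / 2448.8 = -0.2725

-0.2725


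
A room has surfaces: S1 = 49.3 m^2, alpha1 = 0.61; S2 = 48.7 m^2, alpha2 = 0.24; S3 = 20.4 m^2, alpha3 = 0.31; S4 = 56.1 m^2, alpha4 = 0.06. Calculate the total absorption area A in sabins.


Given surfaces:
  Surface 1: 49.3 * 0.61 = 30.073
  Surface 2: 48.7 * 0.24 = 11.688
  Surface 3: 20.4 * 0.31 = 6.324
  Surface 4: 56.1 * 0.06 = 3.366
Formula: A = sum(Si * alpha_i)
A = 30.073 + 11.688 + 6.324 + 3.366
A = 51.45

51.45 sabins


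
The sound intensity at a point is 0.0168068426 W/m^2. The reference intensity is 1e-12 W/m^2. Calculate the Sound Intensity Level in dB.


Given values:
  I = 0.0168068426 W/m^2
  I_ref = 1e-12 W/m^2
Formula: SIL = 10 * log10(I / I_ref)
Compute ratio: I / I_ref = 16806842600
Compute log10: log10(16806842600) = 10.225486
Multiply: SIL = 10 * 10.225486 = 102.25

102.25 dB


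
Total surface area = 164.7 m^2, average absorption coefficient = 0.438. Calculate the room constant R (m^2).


Given values:
  S = 164.7 m^2, alpha = 0.438
Formula: R = S * alpha / (1 - alpha)
Numerator: 164.7 * 0.438 = 72.1386
Denominator: 1 - 0.438 = 0.562
R = 72.1386 / 0.562 = 128.36

128.36 m^2


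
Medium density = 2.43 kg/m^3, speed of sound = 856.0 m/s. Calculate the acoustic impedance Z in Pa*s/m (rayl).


Given values:
  rho = 2.43 kg/m^3
  c = 856.0 m/s
Formula: Z = rho * c
Z = 2.43 * 856.0
Z = 2080.08

2080.08 rayl


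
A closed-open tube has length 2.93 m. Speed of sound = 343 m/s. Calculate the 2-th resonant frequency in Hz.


Given values:
  Tube type: closed-open, L = 2.93 m, c = 343 m/s, n = 2
Formula: f_n = (2n - 1) * c / (4 * L)
Compute 2n - 1 = 2*2 - 1 = 3
Compute 4 * L = 4 * 2.93 = 11.72
f = 3 * 343 / 11.72
f = 87.8

87.8 Hz


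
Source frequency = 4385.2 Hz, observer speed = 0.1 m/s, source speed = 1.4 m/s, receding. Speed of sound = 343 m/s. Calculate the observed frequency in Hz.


Given values:
  f_s = 4385.2 Hz, v_o = 0.1 m/s, v_s = 1.4 m/s
  Direction: receding
Formula: f_o = f_s * (c - v_o) / (c + v_s)
Numerator: c - v_o = 343 - 0.1 = 342.9
Denominator: c + v_s = 343 + 1.4 = 344.4
f_o = 4385.2 * 342.9 / 344.4 = 4366.1

4366.1 Hz


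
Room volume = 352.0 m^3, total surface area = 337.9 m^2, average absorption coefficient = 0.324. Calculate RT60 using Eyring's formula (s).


Given values:
  V = 352.0 m^3, S = 337.9 m^2, alpha = 0.324
Formula: RT60 = 0.161 * V / (-S * ln(1 - alpha))
Compute ln(1 - 0.324) = ln(0.676) = -0.391562
Denominator: -337.9 * -0.391562 = 132.3088
Numerator: 0.161 * 352.0 = 56.672
RT60 = 56.672 / 132.3088 = 0.428

0.428 s


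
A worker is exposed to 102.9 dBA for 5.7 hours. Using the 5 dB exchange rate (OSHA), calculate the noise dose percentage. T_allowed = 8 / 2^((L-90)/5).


Given values:
  L = 102.9 dBA, T = 5.7 hours
Formula: T_allowed = 8 / 2^((L - 90) / 5)
Compute exponent: (102.9 - 90) / 5 = 2.58
Compute 2^(2.58) = 5.979397
T_allowed = 8 / 5.979397 = 1.337928 hours
Dose = (T / T_allowed) * 100
Dose = (5.7 / 1.337928) * 100 = 426.03

426.03 %


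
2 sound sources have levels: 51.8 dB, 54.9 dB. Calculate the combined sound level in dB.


Formula: L_total = 10 * log10( sum(10^(Li/10)) )
  Source 1: 10^(51.8/10) = 151356.1248
  Source 2: 10^(54.9/10) = 309029.5433
Sum of linear values = 460385.6681
L_total = 10 * log10(460385.6681) = 56.63

56.63 dB


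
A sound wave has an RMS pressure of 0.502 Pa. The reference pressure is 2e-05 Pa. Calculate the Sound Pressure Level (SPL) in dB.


Given values:
  p = 0.502 Pa
  p_ref = 2e-05 Pa
Formula: SPL = 20 * log10(p / p_ref)
Compute ratio: p / p_ref = 0.502 / 2e-05 = 25100
Compute log10: log10(25100) = 4.399674
Multiply: SPL = 20 * 4.399674 = 87.99

87.99 dB


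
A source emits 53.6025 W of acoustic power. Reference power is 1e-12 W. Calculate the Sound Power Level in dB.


Given values:
  W = 53.6025 W
  W_ref = 1e-12 W
Formula: SWL = 10 * log10(W / W_ref)
Compute ratio: W / W_ref = 53602500000000
Compute log10: log10(53602500000000) = 13.729185
Multiply: SWL = 10 * 13.729185 = 137.29

137.29 dB


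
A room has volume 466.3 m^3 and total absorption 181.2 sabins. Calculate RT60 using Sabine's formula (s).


Given values:
  V = 466.3 m^3
  A = 181.2 sabins
Formula: RT60 = 0.161 * V / A
Numerator: 0.161 * 466.3 = 75.0743
RT60 = 75.0743 / 181.2 = 0.414

0.414 s


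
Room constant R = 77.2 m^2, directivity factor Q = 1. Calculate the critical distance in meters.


Given values:
  R = 77.2 m^2, Q = 1
Formula: d_c = 0.141 * sqrt(Q * R)
Compute Q * R = 1 * 77.2 = 77.2
Compute sqrt(77.2) = 8.7864
d_c = 0.141 * 8.7864 = 1.239

1.239 m


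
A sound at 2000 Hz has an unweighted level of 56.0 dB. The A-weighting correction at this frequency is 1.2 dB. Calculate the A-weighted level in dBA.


Given values:
  SPL = 56.0 dB
  A-weighting at 2000 Hz = 1.2 dB
Formula: L_A = SPL + A_weight
L_A = 56.0 + (1.2)
L_A = 57.2

57.2 dBA


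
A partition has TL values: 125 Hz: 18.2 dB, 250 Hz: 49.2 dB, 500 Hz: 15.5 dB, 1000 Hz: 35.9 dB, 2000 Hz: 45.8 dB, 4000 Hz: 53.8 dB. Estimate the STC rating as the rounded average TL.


Given TL values at each frequency:
  125 Hz: 18.2 dB
  250 Hz: 49.2 dB
  500 Hz: 15.5 dB
  1000 Hz: 35.9 dB
  2000 Hz: 45.8 dB
  4000 Hz: 53.8 dB
Formula: STC ~ round(average of TL values)
Sum = 18.2 + 49.2 + 15.5 + 35.9 + 45.8 + 53.8 = 218.4
Average = 218.4 / 6 = 36.4
Rounded: 36

36


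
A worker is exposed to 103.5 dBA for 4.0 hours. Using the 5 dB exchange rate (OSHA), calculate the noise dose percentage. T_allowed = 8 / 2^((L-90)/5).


Given values:
  L = 103.5 dBA, T = 4.0 hours
Formula: T_allowed = 8 / 2^((L - 90) / 5)
Compute exponent: (103.5 - 90) / 5 = 2.7
Compute 2^(2.7) = 6.498019
T_allowed = 8 / 6.498019 = 1.231144 hours
Dose = (T / T_allowed) * 100
Dose = (4.0 / 1.231144) * 100 = 324.9

324.9 %


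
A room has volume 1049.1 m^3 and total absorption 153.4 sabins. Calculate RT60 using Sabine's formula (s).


Given values:
  V = 1049.1 m^3
  A = 153.4 sabins
Formula: RT60 = 0.161 * V / A
Numerator: 0.161 * 1049.1 = 168.9051
RT60 = 168.9051 / 153.4 = 1.101

1.101 s


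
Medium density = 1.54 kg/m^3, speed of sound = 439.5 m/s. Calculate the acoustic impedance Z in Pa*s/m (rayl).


Given values:
  rho = 1.54 kg/m^3
  c = 439.5 m/s
Formula: Z = rho * c
Z = 1.54 * 439.5
Z = 676.83

676.83 rayl


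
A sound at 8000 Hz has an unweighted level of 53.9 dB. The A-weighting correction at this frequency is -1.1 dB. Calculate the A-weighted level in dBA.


Given values:
  SPL = 53.9 dB
  A-weighting at 8000 Hz = -1.1 dB
Formula: L_A = SPL + A_weight
L_A = 53.9 + (-1.1)
L_A = 52.8

52.8 dBA


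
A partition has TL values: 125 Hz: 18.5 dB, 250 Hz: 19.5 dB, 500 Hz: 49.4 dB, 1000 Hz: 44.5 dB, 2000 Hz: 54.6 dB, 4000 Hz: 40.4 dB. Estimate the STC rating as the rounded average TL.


Given TL values at each frequency:
  125 Hz: 18.5 dB
  250 Hz: 19.5 dB
  500 Hz: 49.4 dB
  1000 Hz: 44.5 dB
  2000 Hz: 54.6 dB
  4000 Hz: 40.4 dB
Formula: STC ~ round(average of TL values)
Sum = 18.5 + 19.5 + 49.4 + 44.5 + 54.6 + 40.4 = 226.9
Average = 226.9 / 6 = 37.82
Rounded: 38

38


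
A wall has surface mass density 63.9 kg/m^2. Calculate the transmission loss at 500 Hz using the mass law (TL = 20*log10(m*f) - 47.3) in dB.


Given values:
  m = 63.9 kg/m^2, f = 500 Hz
Formula: TL = 20 * log10(m * f) - 47.3
Compute m * f = 63.9 * 500 = 31950.0
Compute log10(31950.0) = 4.504471
Compute 20 * 4.504471 = 90.0894
TL = 90.0894 - 47.3 = 42.79

42.79 dB


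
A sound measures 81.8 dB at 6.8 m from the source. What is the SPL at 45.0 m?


Given values:
  SPL1 = 81.8 dB, r1 = 6.8 m, r2 = 45.0 m
Formula: SPL2 = SPL1 - 20 * log10(r2 / r1)
Compute ratio: r2 / r1 = 45.0 / 6.8 = 6.6176
Compute log10: log10(6.6176) = 0.820701
Compute drop: 20 * 0.820701 = 16.414
SPL2 = 81.8 - 16.414 = 65.39

65.39 dB


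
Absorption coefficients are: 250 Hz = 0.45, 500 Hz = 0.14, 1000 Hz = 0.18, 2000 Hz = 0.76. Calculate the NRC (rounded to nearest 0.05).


Given values:
  a_250 = 0.45, a_500 = 0.14
  a_1000 = 0.18, a_2000 = 0.76
Formula: NRC = (a250 + a500 + a1000 + a2000) / 4
Sum = 0.45 + 0.14 + 0.18 + 0.76 = 1.53
NRC = 1.53 / 4 = 0.3825
Rounded to nearest 0.05: 0.4

0.4


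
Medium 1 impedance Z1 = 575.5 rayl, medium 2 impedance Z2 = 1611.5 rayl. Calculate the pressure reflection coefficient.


Given values:
  Z1 = 575.5 rayl, Z2 = 1611.5 rayl
Formula: R = (Z2 - Z1) / (Z2 + Z1)
Numerator: Z2 - Z1 = 1611.5 - 575.5 = 1036.0
Denominator: Z2 + Z1 = 1611.5 + 575.5 = 2187.0
R = 1036.0 / 2187.0 = 0.4737

0.4737


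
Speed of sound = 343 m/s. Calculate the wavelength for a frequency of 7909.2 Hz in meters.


Given values:
  c = 343 m/s, f = 7909.2 Hz
Formula: lambda = c / f
lambda = 343 / 7909.2
lambda = 0.0434

0.0434 m


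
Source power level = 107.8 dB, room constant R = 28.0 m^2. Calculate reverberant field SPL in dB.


Given values:
  Lw = 107.8 dB, R = 28.0 m^2
Formula: SPL = Lw + 10 * log10(4 / R)
Compute 4 / R = 4 / 28.0 = 0.142857
Compute 10 * log10(0.142857) = -8.451
SPL = 107.8 + (-8.451) = 99.35

99.35 dB


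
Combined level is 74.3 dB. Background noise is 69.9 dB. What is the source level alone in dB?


Given values:
  L_total = 74.3 dB, L_bg = 69.9 dB
Formula: L_source = 10 * log10(10^(L_total/10) - 10^(L_bg/10))
Convert to linear:
  10^(74.3/10) = 26915348.0393
  10^(69.9/10) = 9772372.2096
Difference: 26915348.0393 - 9772372.2096 = 17142975.8297
L_source = 10 * log10(17142975.8297) = 72.34

72.34 dB


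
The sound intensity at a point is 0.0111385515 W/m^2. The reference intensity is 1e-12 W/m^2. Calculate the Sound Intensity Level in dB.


Given values:
  I = 0.0111385515 W/m^2
  I_ref = 1e-12 W/m^2
Formula: SIL = 10 * log10(I / I_ref)
Compute ratio: I / I_ref = 11138551500
Compute log10: log10(11138551500) = 10.046829
Multiply: SIL = 10 * 10.046829 = 100.47

100.47 dB


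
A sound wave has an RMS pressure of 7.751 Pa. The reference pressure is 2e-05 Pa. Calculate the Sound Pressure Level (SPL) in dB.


Given values:
  p = 7.751 Pa
  p_ref = 2e-05 Pa
Formula: SPL = 20 * log10(p / p_ref)
Compute ratio: p / p_ref = 7.751 / 2e-05 = 387550
Compute log10: log10(387550) = 5.588328
Multiply: SPL = 20 * 5.588328 = 111.77

111.77 dB


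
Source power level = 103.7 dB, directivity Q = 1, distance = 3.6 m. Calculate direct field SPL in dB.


Given values:
  Lw = 103.7 dB, Q = 1, r = 3.6 m
Formula: SPL = Lw + 10 * log10(Q / (4 * pi * r^2))
Compute 4 * pi * r^2 = 4 * pi * 3.6^2 = 162.8602
Compute Q / denom = 1 / 162.8602 = 0.00614024
Compute 10 * log10(0.00614024) = -22.1181
SPL = 103.7 + (-22.1181) = 81.58

81.58 dB


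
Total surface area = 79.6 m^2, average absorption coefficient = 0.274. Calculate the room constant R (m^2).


Given values:
  S = 79.6 m^2, alpha = 0.274
Formula: R = S * alpha / (1 - alpha)
Numerator: 79.6 * 0.274 = 21.8104
Denominator: 1 - 0.274 = 0.726
R = 21.8104 / 0.726 = 30.04

30.04 m^2


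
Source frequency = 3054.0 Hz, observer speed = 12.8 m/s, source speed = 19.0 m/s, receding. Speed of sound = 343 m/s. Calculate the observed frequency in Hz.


Given values:
  f_s = 3054.0 Hz, v_o = 12.8 m/s, v_s = 19.0 m/s
  Direction: receding
Formula: f_o = f_s * (c - v_o) / (c + v_s)
Numerator: c - v_o = 343 - 12.8 = 330.2
Denominator: c + v_s = 343 + 19.0 = 362.0
f_o = 3054.0 * 330.2 / 362.0 = 2785.72

2785.72 Hz


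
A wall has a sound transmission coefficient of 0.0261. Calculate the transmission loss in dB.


Given values:
  tau = 0.0261
Formula: TL = 10 * log10(1 / tau)
Compute 1 / tau = 1 / 0.0261 = 38.3142
Compute log10(38.3142) = 1.58336
TL = 10 * 1.58336 = 15.83

15.83 dB


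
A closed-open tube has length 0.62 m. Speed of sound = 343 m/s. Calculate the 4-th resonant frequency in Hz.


Given values:
  Tube type: closed-open, L = 0.62 m, c = 343 m/s, n = 4
Formula: f_n = (2n - 1) * c / (4 * L)
Compute 2n - 1 = 2*4 - 1 = 7
Compute 4 * L = 4 * 0.62 = 2.48
f = 7 * 343 / 2.48
f = 968.15

968.15 Hz


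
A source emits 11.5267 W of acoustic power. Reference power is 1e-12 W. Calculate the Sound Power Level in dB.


Given values:
  W = 11.5267 W
  W_ref = 1e-12 W
Formula: SWL = 10 * log10(W / W_ref)
Compute ratio: W / W_ref = 11526700000000
Compute log10: log10(11526700000000) = 13.061705
Multiply: SWL = 10 * 13.061705 = 130.62

130.62 dB


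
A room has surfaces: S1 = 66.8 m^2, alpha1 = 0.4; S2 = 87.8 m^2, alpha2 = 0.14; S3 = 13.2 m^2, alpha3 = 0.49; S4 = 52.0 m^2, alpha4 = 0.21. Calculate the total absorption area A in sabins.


Given surfaces:
  Surface 1: 66.8 * 0.4 = 26.72
  Surface 2: 87.8 * 0.14 = 12.292
  Surface 3: 13.2 * 0.49 = 6.468
  Surface 4: 52.0 * 0.21 = 10.92
Formula: A = sum(Si * alpha_i)
A = 26.72 + 12.292 + 6.468 + 10.92
A = 56.4

56.4 sabins


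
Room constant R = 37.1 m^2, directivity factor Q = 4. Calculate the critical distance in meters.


Given values:
  R = 37.1 m^2, Q = 4
Formula: d_c = 0.141 * sqrt(Q * R)
Compute Q * R = 4 * 37.1 = 148.4
Compute sqrt(148.4) = 12.182
d_c = 0.141 * 12.182 = 1.718

1.718 m


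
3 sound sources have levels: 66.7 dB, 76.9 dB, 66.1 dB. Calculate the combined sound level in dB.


Formula: L_total = 10 * log10( sum(10^(Li/10)) )
  Source 1: 10^(66.7/10) = 4677351.4129
  Source 2: 10^(76.9/10) = 48977881.9368
  Source 3: 10^(66.1/10) = 4073802.778
Sum of linear values = 57729036.1277
L_total = 10 * log10(57729036.1277) = 77.61

77.61 dB


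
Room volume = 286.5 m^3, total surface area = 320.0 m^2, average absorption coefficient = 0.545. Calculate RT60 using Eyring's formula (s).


Given values:
  V = 286.5 m^3, S = 320.0 m^2, alpha = 0.545
Formula: RT60 = 0.161 * V / (-S * ln(1 - alpha))
Compute ln(1 - 0.545) = ln(0.455) = -0.787458
Denominator: -320.0 * -0.787458 = 251.9866
Numerator: 0.161 * 286.5 = 46.1265
RT60 = 46.1265 / 251.9866 = 0.183

0.183 s


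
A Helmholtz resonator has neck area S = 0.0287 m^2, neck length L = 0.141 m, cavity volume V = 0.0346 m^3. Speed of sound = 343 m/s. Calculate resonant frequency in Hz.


Given values:
  S = 0.0287 m^2, L = 0.141 m, V = 0.0346 m^3, c = 343 m/s
Formula: f = (c / (2*pi)) * sqrt(S / (V * L))
Compute V * L = 0.0346 * 0.141 = 0.0048786
Compute S / (V * L) = 0.0287 / 0.0048786 = 5.8828
Compute sqrt(5.8828) = 2.425448
Compute c / (2*pi) = 343 / 6.283185 = 54.590148
f = 54.590148 * 2.425448 = 132.41

132.41 Hz


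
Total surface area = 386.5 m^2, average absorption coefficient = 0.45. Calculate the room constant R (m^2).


Given values:
  S = 386.5 m^2, alpha = 0.45
Formula: R = S * alpha / (1 - alpha)
Numerator: 386.5 * 0.45 = 173.925
Denominator: 1 - 0.45 = 0.55
R = 173.925 / 0.55 = 316.23

316.23 m^2


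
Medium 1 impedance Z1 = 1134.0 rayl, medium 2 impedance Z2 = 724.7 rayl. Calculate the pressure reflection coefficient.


Given values:
  Z1 = 1134.0 rayl, Z2 = 724.7 rayl
Formula: R = (Z2 - Z1) / (Z2 + Z1)
Numerator: Z2 - Z1 = 724.7 - 1134.0 = -409.3
Denominator: Z2 + Z1 = 724.7 + 1134.0 = 1858.7
R = -409.3 / 1858.7 = -0.2202

-0.2202


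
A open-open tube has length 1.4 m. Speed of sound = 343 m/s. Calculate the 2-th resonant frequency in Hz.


Given values:
  Tube type: open-open, L = 1.4 m, c = 343 m/s, n = 2
Formula: f_n = n * c / (2 * L)
Compute 2 * L = 2 * 1.4 = 2.8
f = 2 * 343 / 2.8
f = 245.0

245.0 Hz


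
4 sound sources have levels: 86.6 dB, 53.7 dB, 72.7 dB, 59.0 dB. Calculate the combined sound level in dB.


Formula: L_total = 10 * log10( sum(10^(Li/10)) )
  Source 1: 10^(86.6/10) = 457088189.6149
  Source 2: 10^(53.7/10) = 234422.8815
  Source 3: 10^(72.7/10) = 18620871.3666
  Source 4: 10^(59.0/10) = 794328.2347
Sum of linear values = 476737812.0977
L_total = 10 * log10(476737812.0977) = 86.78

86.78 dB


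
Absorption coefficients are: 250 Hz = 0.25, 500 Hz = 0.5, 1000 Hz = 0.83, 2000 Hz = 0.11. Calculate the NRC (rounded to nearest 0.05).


Given values:
  a_250 = 0.25, a_500 = 0.5
  a_1000 = 0.83, a_2000 = 0.11
Formula: NRC = (a250 + a500 + a1000 + a2000) / 4
Sum = 0.25 + 0.5 + 0.83 + 0.11 = 1.69
NRC = 1.69 / 4 = 0.4225
Rounded to nearest 0.05: 0.4

0.4


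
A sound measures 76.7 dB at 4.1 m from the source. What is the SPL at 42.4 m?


Given values:
  SPL1 = 76.7 dB, r1 = 4.1 m, r2 = 42.4 m
Formula: SPL2 = SPL1 - 20 * log10(r2 / r1)
Compute ratio: r2 / r1 = 42.4 / 4.1 = 10.3415
Compute log10: log10(10.3415) = 1.014584
Compute drop: 20 * 1.014584 = 20.2917
SPL2 = 76.7 - 20.2917 = 56.41

56.41 dB


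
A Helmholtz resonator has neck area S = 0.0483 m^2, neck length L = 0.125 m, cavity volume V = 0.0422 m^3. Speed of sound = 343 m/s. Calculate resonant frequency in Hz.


Given values:
  S = 0.0483 m^2, L = 0.125 m, V = 0.0422 m^3, c = 343 m/s
Formula: f = (c / (2*pi)) * sqrt(S / (V * L))
Compute V * L = 0.0422 * 0.125 = 0.005275
Compute S / (V * L) = 0.0483 / 0.005275 = 9.1564
Compute sqrt(9.1564) = 3.025954
Compute c / (2*pi) = 343 / 6.283185 = 54.590148
f = 54.590148 * 3.025954 = 165.19

165.19 Hz


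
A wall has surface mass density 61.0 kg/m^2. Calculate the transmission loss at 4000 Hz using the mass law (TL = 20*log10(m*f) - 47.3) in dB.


Given values:
  m = 61.0 kg/m^2, f = 4000 Hz
Formula: TL = 20 * log10(m * f) - 47.3
Compute m * f = 61.0 * 4000 = 244000.0
Compute log10(244000.0) = 5.38739
Compute 20 * 5.38739 = 107.7478
TL = 107.7478 - 47.3 = 60.45

60.45 dB


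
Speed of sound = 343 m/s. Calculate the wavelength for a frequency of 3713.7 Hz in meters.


Given values:
  c = 343 m/s, f = 3713.7 Hz
Formula: lambda = c / f
lambda = 343 / 3713.7
lambda = 0.0924

0.0924 m


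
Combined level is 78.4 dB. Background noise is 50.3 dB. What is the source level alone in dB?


Given values:
  L_total = 78.4 dB, L_bg = 50.3 dB
Formula: L_source = 10 * log10(10^(L_total/10) - 10^(L_bg/10))
Convert to linear:
  10^(78.4/10) = 69183097.0919
  10^(50.3/10) = 107151.9305
Difference: 69183097.0919 - 107151.9305 = 69075945.1614
L_source = 10 * log10(69075945.1614) = 78.39

78.39 dB


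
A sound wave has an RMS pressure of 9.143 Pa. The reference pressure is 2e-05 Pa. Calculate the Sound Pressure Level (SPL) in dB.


Given values:
  p = 9.143 Pa
  p_ref = 2e-05 Pa
Formula: SPL = 20 * log10(p / p_ref)
Compute ratio: p / p_ref = 9.143 / 2e-05 = 457150
Compute log10: log10(457150) = 5.660059
Multiply: SPL = 20 * 5.660059 = 113.2

113.2 dB


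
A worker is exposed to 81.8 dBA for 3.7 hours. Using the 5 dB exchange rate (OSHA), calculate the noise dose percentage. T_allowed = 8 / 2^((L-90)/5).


Given values:
  L = 81.8 dBA, T = 3.7 hours
Formula: T_allowed = 8 / 2^((L - 90) / 5)
Compute exponent: (81.8 - 90) / 5 = -1.64
Compute 2^(-1.64) = 0.320856
T_allowed = 8 / 0.320856 = 24.933303 hours
Dose = (T / T_allowed) * 100
Dose = (3.7 / 24.933303) * 100 = 14.84

14.84 %


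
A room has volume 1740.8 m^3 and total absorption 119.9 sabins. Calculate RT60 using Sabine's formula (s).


Given values:
  V = 1740.8 m^3
  A = 119.9 sabins
Formula: RT60 = 0.161 * V / A
Numerator: 0.161 * 1740.8 = 280.2688
RT60 = 280.2688 / 119.9 = 2.338

2.338 s


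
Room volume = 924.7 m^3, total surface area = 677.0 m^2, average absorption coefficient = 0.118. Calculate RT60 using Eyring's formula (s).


Given values:
  V = 924.7 m^3, S = 677.0 m^2, alpha = 0.118
Formula: RT60 = 0.161 * V / (-S * ln(1 - alpha))
Compute ln(1 - 0.118) = ln(0.882) = -0.125563
Denominator: -677.0 * -0.125563 = 85.0062
Numerator: 0.161 * 924.7 = 148.8767
RT60 = 148.8767 / 85.0062 = 1.751

1.751 s


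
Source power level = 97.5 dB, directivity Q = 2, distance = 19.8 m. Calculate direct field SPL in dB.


Given values:
  Lw = 97.5 dB, Q = 2, r = 19.8 m
Formula: SPL = Lw + 10 * log10(Q / (4 * pi * r^2))
Compute 4 * pi * r^2 = 4 * pi * 19.8^2 = 4926.5199
Compute Q / denom = 2 / 4926.5199 = 0.00040597
Compute 10 * log10(0.00040597) = -33.9151
SPL = 97.5 + (-33.9151) = 63.58

63.58 dB


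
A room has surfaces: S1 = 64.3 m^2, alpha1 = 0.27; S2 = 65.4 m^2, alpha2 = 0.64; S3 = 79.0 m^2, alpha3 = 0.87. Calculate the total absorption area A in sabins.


Given surfaces:
  Surface 1: 64.3 * 0.27 = 17.361
  Surface 2: 65.4 * 0.64 = 41.856
  Surface 3: 79.0 * 0.87 = 68.73
Formula: A = sum(Si * alpha_i)
A = 17.361 + 41.856 + 68.73
A = 127.95

127.95 sabins


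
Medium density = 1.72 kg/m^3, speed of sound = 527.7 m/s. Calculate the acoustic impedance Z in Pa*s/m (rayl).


Given values:
  rho = 1.72 kg/m^3
  c = 527.7 m/s
Formula: Z = rho * c
Z = 1.72 * 527.7
Z = 907.64

907.64 rayl


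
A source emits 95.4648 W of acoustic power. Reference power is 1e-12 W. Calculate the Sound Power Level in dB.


Given values:
  W = 95.4648 W
  W_ref = 1e-12 W
Formula: SWL = 10 * log10(W / W_ref)
Compute ratio: W / W_ref = 95464800000000
Compute log10: log10(95464800000000) = 13.979843
Multiply: SWL = 10 * 13.979843 = 139.8

139.8 dB


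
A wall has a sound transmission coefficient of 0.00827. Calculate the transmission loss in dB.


Given values:
  tau = 0.00827
Formula: TL = 10 * log10(1 / tau)
Compute 1 / tau = 1 / 0.00827 = 120.919
Compute log10(120.919) = 2.082495
TL = 10 * 2.082495 = 20.82

20.82 dB


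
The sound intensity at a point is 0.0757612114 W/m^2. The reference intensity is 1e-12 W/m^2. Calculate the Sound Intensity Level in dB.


Given values:
  I = 0.0757612114 W/m^2
  I_ref = 1e-12 W/m^2
Formula: SIL = 10 * log10(I / I_ref)
Compute ratio: I / I_ref = 75761211400
Compute log10: log10(75761211400) = 10.879447
Multiply: SIL = 10 * 10.879447 = 108.79

108.79 dB


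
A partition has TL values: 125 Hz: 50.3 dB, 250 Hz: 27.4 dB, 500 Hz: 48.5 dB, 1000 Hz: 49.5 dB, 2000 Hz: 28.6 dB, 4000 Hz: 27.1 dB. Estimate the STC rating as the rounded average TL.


Given TL values at each frequency:
  125 Hz: 50.3 dB
  250 Hz: 27.4 dB
  500 Hz: 48.5 dB
  1000 Hz: 49.5 dB
  2000 Hz: 28.6 dB
  4000 Hz: 27.1 dB
Formula: STC ~ round(average of TL values)
Sum = 50.3 + 27.4 + 48.5 + 49.5 + 28.6 + 27.1 = 231.4
Average = 231.4 / 6 = 38.57
Rounded: 39

39


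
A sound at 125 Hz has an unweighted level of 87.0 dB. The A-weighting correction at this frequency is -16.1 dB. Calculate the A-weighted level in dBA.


Given values:
  SPL = 87.0 dB
  A-weighting at 125 Hz = -16.1 dB
Formula: L_A = SPL + A_weight
L_A = 87.0 + (-16.1)
L_A = 70.9

70.9 dBA


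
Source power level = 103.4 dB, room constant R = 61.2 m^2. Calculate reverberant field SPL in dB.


Given values:
  Lw = 103.4 dB, R = 61.2 m^2
Formula: SPL = Lw + 10 * log10(4 / R)
Compute 4 / R = 4 / 61.2 = 0.065359
Compute 10 * log10(0.065359) = -11.8469
SPL = 103.4 + (-11.8469) = 91.55

91.55 dB


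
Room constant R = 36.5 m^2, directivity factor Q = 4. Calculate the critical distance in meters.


Given values:
  R = 36.5 m^2, Q = 4
Formula: d_c = 0.141 * sqrt(Q * R)
Compute Q * R = 4 * 36.5 = 146.0
Compute sqrt(146.0) = 12.083
d_c = 0.141 * 12.083 = 1.704

1.704 m


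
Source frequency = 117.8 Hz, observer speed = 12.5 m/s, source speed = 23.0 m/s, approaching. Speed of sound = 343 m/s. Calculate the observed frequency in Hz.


Given values:
  f_s = 117.8 Hz, v_o = 12.5 m/s, v_s = 23.0 m/s
  Direction: approaching
Formula: f_o = f_s * (c + v_o) / (c - v_s)
Numerator: c + v_o = 343 + 12.5 = 355.5
Denominator: c - v_s = 343 - 23.0 = 320.0
f_o = 117.8 * 355.5 / 320.0 = 130.87

130.87 Hz


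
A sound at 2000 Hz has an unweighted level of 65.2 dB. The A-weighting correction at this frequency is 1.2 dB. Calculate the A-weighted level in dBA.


Given values:
  SPL = 65.2 dB
  A-weighting at 2000 Hz = 1.2 dB
Formula: L_A = SPL + A_weight
L_A = 65.2 + (1.2)
L_A = 66.4

66.4 dBA


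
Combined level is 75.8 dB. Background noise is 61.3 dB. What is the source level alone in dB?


Given values:
  L_total = 75.8 dB, L_bg = 61.3 dB
Formula: L_source = 10 * log10(10^(L_total/10) - 10^(L_bg/10))
Convert to linear:
  10^(75.8/10) = 38018939.6321
  10^(61.3/10) = 1348962.8826
Difference: 38018939.6321 - 1348962.8826 = 36669976.7495
L_source = 10 * log10(36669976.7495) = 75.64

75.64 dB


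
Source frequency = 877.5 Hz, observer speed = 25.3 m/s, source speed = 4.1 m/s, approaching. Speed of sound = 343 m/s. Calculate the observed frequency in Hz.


Given values:
  f_s = 877.5 Hz, v_o = 25.3 m/s, v_s = 4.1 m/s
  Direction: approaching
Formula: f_o = f_s * (c + v_o) / (c - v_s)
Numerator: c + v_o = 343 + 25.3 = 368.3
Denominator: c - v_s = 343 - 4.1 = 338.9
f_o = 877.5 * 368.3 / 338.9 = 953.62

953.62 Hz


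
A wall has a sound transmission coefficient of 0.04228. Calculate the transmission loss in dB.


Given values:
  tau = 0.04228
Formula: TL = 10 * log10(1 / tau)
Compute 1 / tau = 1 / 0.04228 = 23.6518
Compute log10(23.6518) = 1.373864
TL = 10 * 1.373864 = 13.74

13.74 dB


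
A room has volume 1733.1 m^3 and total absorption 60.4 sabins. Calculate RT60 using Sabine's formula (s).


Given values:
  V = 1733.1 m^3
  A = 60.4 sabins
Formula: RT60 = 0.161 * V / A
Numerator: 0.161 * 1733.1 = 279.0291
RT60 = 279.0291 / 60.4 = 4.62

4.62 s


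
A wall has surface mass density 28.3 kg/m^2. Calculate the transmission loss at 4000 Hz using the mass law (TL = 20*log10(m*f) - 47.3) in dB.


Given values:
  m = 28.3 kg/m^2, f = 4000 Hz
Formula: TL = 20 * log10(m * f) - 47.3
Compute m * f = 28.3 * 4000 = 113200.0
Compute log10(113200.0) = 5.053846
Compute 20 * 5.053846 = 101.0769
TL = 101.0769 - 47.3 = 53.78

53.78 dB


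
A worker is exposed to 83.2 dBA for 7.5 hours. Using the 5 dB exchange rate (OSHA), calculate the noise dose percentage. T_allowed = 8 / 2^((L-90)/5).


Given values:
  L = 83.2 dBA, T = 7.5 hours
Formula: T_allowed = 8 / 2^((L - 90) / 5)
Compute exponent: (83.2 - 90) / 5 = -1.36
Compute 2^(-1.36) = 0.389582
T_allowed = 8 / 0.389582 = 20.53483 hours
Dose = (T / T_allowed) * 100
Dose = (7.5 / 20.53483) * 100 = 36.52

36.52 %


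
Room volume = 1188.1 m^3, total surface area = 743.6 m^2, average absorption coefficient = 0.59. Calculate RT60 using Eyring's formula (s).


Given values:
  V = 1188.1 m^3, S = 743.6 m^2, alpha = 0.59
Formula: RT60 = 0.161 * V / (-S * ln(1 - alpha))
Compute ln(1 - 0.59) = ln(0.41) = -0.891598
Denominator: -743.6 * -0.891598 = 662.9923
Numerator: 0.161 * 1188.1 = 191.2841
RT60 = 191.2841 / 662.9923 = 0.289

0.289 s


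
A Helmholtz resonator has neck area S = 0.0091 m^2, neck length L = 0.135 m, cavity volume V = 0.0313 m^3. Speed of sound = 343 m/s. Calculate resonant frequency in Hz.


Given values:
  S = 0.0091 m^2, L = 0.135 m, V = 0.0313 m^3, c = 343 m/s
Formula: f = (c / (2*pi)) * sqrt(S / (V * L))
Compute V * L = 0.0313 * 0.135 = 0.0042255
Compute S / (V * L) = 0.0091 / 0.0042255 = 2.1536
Compute sqrt(2.1536) = 1.467515
Compute c / (2*pi) = 343 / 6.283185 = 54.590148
f = 54.590148 * 1.467515 = 80.11

80.11 Hz


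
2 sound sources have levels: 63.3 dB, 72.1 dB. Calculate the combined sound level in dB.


Formula: L_total = 10 * log10( sum(10^(Li/10)) )
  Source 1: 10^(63.3/10) = 2137962.0895
  Source 2: 10^(72.1/10) = 16218100.9736
Sum of linear values = 18356063.0631
L_total = 10 * log10(18356063.0631) = 72.64

72.64 dB


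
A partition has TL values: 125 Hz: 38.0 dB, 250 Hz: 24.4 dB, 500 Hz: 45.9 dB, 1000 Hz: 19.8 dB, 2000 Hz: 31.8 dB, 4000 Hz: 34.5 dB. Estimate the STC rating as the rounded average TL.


Given TL values at each frequency:
  125 Hz: 38.0 dB
  250 Hz: 24.4 dB
  500 Hz: 45.9 dB
  1000 Hz: 19.8 dB
  2000 Hz: 31.8 dB
  4000 Hz: 34.5 dB
Formula: STC ~ round(average of TL values)
Sum = 38.0 + 24.4 + 45.9 + 19.8 + 31.8 + 34.5 = 194.4
Average = 194.4 / 6 = 32.4
Rounded: 32

32


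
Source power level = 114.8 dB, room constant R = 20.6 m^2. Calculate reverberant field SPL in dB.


Given values:
  Lw = 114.8 dB, R = 20.6 m^2
Formula: SPL = Lw + 10 * log10(4 / R)
Compute 4 / R = 4 / 20.6 = 0.194175
Compute 10 * log10(0.194175) = -7.1181
SPL = 114.8 + (-7.1181) = 107.68

107.68 dB


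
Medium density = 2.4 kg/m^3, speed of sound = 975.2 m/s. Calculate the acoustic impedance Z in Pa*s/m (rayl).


Given values:
  rho = 2.4 kg/m^3
  c = 975.2 m/s
Formula: Z = rho * c
Z = 2.4 * 975.2
Z = 2340.48

2340.48 rayl


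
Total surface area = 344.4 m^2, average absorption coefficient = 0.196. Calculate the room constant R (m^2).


Given values:
  S = 344.4 m^2, alpha = 0.196
Formula: R = S * alpha / (1 - alpha)
Numerator: 344.4 * 0.196 = 67.5024
Denominator: 1 - 0.196 = 0.804
R = 67.5024 / 0.804 = 83.96

83.96 m^2


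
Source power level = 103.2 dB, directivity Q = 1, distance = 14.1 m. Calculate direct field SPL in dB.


Given values:
  Lw = 103.2 dB, Q = 1, r = 14.1 m
Formula: SPL = Lw + 10 * log10(Q / (4 * pi * r^2))
Compute 4 * pi * r^2 = 4 * pi * 14.1^2 = 2498.3201
Compute Q / denom = 1 / 2498.3201 = 0.00040027
Compute 10 * log10(0.00040027) = -33.9765
SPL = 103.2 + (-33.9765) = 69.22

69.22 dB


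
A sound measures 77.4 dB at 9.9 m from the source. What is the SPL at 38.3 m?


Given values:
  SPL1 = 77.4 dB, r1 = 9.9 m, r2 = 38.3 m
Formula: SPL2 = SPL1 - 20 * log10(r2 / r1)
Compute ratio: r2 / r1 = 38.3 / 9.9 = 3.8687
Compute log10: log10(3.8687) = 0.587565
Compute drop: 20 * 0.587565 = 11.7513
SPL2 = 77.4 - 11.7513 = 65.65

65.65 dB


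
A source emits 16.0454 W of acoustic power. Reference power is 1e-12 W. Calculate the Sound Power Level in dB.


Given values:
  W = 16.0454 W
  W_ref = 1e-12 W
Formula: SWL = 10 * log10(W / W_ref)
Compute ratio: W / W_ref = 16045400000000
Compute log10: log10(16045400000000) = 13.205351
Multiply: SWL = 10 * 13.205351 = 132.05

132.05 dB


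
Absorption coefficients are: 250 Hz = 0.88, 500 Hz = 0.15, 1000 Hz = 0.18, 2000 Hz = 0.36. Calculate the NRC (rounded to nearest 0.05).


Given values:
  a_250 = 0.88, a_500 = 0.15
  a_1000 = 0.18, a_2000 = 0.36
Formula: NRC = (a250 + a500 + a1000 + a2000) / 4
Sum = 0.88 + 0.15 + 0.18 + 0.36 = 1.57
NRC = 1.57 / 4 = 0.3925
Rounded to nearest 0.05: 0.4

0.4


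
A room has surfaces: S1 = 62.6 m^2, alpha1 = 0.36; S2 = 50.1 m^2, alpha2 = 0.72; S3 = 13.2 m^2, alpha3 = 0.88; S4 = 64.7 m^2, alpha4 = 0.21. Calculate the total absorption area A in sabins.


Given surfaces:
  Surface 1: 62.6 * 0.36 = 22.536
  Surface 2: 50.1 * 0.72 = 36.072
  Surface 3: 13.2 * 0.88 = 11.616
  Surface 4: 64.7 * 0.21 = 13.587
Formula: A = sum(Si * alpha_i)
A = 22.536 + 36.072 + 11.616 + 13.587
A = 83.81

83.81 sabins


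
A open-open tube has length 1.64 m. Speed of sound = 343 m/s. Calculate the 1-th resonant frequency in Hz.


Given values:
  Tube type: open-open, L = 1.64 m, c = 343 m/s, n = 1
Formula: f_n = n * c / (2 * L)
Compute 2 * L = 2 * 1.64 = 3.28
f = 1 * 343 / 3.28
f = 104.57

104.57 Hz


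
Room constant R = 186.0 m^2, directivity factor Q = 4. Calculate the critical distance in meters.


Given values:
  R = 186.0 m^2, Q = 4
Formula: d_c = 0.141 * sqrt(Q * R)
Compute Q * R = 4 * 186.0 = 744.0
Compute sqrt(744.0) = 27.2764
d_c = 0.141 * 27.2764 = 3.846

3.846 m


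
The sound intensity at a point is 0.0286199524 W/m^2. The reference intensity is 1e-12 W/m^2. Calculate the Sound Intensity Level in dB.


Given values:
  I = 0.0286199524 W/m^2
  I_ref = 1e-12 W/m^2
Formula: SIL = 10 * log10(I / I_ref)
Compute ratio: I / I_ref = 28619952400
Compute log10: log10(28619952400) = 10.456669
Multiply: SIL = 10 * 10.456669 = 104.57

104.57 dB


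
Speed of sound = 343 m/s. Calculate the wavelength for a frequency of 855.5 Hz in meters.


Given values:
  c = 343 m/s, f = 855.5 Hz
Formula: lambda = c / f
lambda = 343 / 855.5
lambda = 0.4009

0.4009 m


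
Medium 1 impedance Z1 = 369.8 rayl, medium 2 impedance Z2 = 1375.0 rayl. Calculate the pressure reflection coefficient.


Given values:
  Z1 = 369.8 rayl, Z2 = 1375.0 rayl
Formula: R = (Z2 - Z1) / (Z2 + Z1)
Numerator: Z2 - Z1 = 1375.0 - 369.8 = 1005.2
Denominator: Z2 + Z1 = 1375.0 + 369.8 = 1744.8
R = 1005.2 / 1744.8 = 0.5761

0.5761


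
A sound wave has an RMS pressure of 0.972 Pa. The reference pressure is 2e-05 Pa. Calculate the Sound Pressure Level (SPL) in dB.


Given values:
  p = 0.972 Pa
  p_ref = 2e-05 Pa
Formula: SPL = 20 * log10(p / p_ref)
Compute ratio: p / p_ref = 0.972 / 2e-05 = 48600
Compute log10: log10(48600) = 4.686636
Multiply: SPL = 20 * 4.686636 = 93.73

93.73 dB


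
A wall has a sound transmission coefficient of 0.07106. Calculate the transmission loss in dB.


Given values:
  tau = 0.07106
Formula: TL = 10 * log10(1 / tau)
Compute 1 / tau = 1 / 0.07106 = 14.0726
Compute log10(14.0726) = 1.148374
TL = 10 * 1.148374 = 11.48

11.48 dB


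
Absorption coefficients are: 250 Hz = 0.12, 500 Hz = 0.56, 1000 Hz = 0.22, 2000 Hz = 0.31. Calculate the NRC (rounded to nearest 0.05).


Given values:
  a_250 = 0.12, a_500 = 0.56
  a_1000 = 0.22, a_2000 = 0.31
Formula: NRC = (a250 + a500 + a1000 + a2000) / 4
Sum = 0.12 + 0.56 + 0.22 + 0.31 = 1.21
NRC = 1.21 / 4 = 0.3025
Rounded to nearest 0.05: 0.3

0.3


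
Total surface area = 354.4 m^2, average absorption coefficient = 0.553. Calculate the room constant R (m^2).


Given values:
  S = 354.4 m^2, alpha = 0.553
Formula: R = S * alpha / (1 - alpha)
Numerator: 354.4 * 0.553 = 195.9832
Denominator: 1 - 0.553 = 0.447
R = 195.9832 / 0.447 = 438.44

438.44 m^2


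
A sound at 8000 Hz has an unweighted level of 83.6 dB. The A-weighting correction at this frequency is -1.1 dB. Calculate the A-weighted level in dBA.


Given values:
  SPL = 83.6 dB
  A-weighting at 8000 Hz = -1.1 dB
Formula: L_A = SPL + A_weight
L_A = 83.6 + (-1.1)
L_A = 82.5

82.5 dBA


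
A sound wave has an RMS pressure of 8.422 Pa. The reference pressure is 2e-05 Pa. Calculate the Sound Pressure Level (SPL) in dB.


Given values:
  p = 8.422 Pa
  p_ref = 2e-05 Pa
Formula: SPL = 20 * log10(p / p_ref)
Compute ratio: p / p_ref = 8.422 / 2e-05 = 421100
Compute log10: log10(421100) = 5.624385
Multiply: SPL = 20 * 5.624385 = 112.49

112.49 dB


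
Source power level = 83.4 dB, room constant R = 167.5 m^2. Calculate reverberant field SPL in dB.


Given values:
  Lw = 83.4 dB, R = 167.5 m^2
Formula: SPL = Lw + 10 * log10(4 / R)
Compute 4 / R = 4 / 167.5 = 0.023881
Compute 10 * log10(0.023881) = -16.2195
SPL = 83.4 + (-16.2195) = 67.18

67.18 dB


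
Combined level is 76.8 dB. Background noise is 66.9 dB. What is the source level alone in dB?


Given values:
  L_total = 76.8 dB, L_bg = 66.9 dB
Formula: L_source = 10 * log10(10^(L_total/10) - 10^(L_bg/10))
Convert to linear:
  10^(76.8/10) = 47863009.2323
  10^(66.9/10) = 4897788.1937
Difference: 47863009.2323 - 4897788.1937 = 42965221.0386
L_source = 10 * log10(42965221.0386) = 76.33

76.33 dB


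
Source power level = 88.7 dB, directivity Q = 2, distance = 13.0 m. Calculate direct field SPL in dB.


Given values:
  Lw = 88.7 dB, Q = 2, r = 13.0 m
Formula: SPL = Lw + 10 * log10(Q / (4 * pi * r^2))
Compute 4 * pi * r^2 = 4 * pi * 13.0^2 = 2123.7166
Compute Q / denom = 2 / 2123.7166 = 0.00094175
Compute 10 * log10(0.00094175) = -30.2606
SPL = 88.7 + (-30.2606) = 58.44

58.44 dB


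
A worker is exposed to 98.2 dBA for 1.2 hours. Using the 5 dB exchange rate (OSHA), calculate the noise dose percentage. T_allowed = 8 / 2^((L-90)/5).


Given values:
  L = 98.2 dBA, T = 1.2 hours
Formula: T_allowed = 8 / 2^((L - 90) / 5)
Compute exponent: (98.2 - 90) / 5 = 1.64
Compute 2^(1.64) = 3.116658
T_allowed = 8 / 3.116658 = 2.566852 hours
Dose = (T / T_allowed) * 100
Dose = (1.2 / 2.566852) * 100 = 46.75

46.75 %


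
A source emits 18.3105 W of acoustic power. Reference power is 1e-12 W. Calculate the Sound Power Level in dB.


Given values:
  W = 18.3105 W
  W_ref = 1e-12 W
Formula: SWL = 10 * log10(W / W_ref)
Compute ratio: W / W_ref = 18310500000000
Compute log10: log10(18310500000000) = 13.2627
Multiply: SWL = 10 * 13.2627 = 132.63

132.63 dB


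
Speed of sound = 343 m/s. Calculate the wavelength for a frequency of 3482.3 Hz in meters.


Given values:
  c = 343 m/s, f = 3482.3 Hz
Formula: lambda = c / f
lambda = 343 / 3482.3
lambda = 0.0985

0.0985 m


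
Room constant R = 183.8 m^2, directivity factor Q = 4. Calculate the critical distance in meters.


Given values:
  R = 183.8 m^2, Q = 4
Formula: d_c = 0.141 * sqrt(Q * R)
Compute Q * R = 4 * 183.8 = 735.2
Compute sqrt(735.2) = 27.1146
d_c = 0.141 * 27.1146 = 3.823

3.823 m


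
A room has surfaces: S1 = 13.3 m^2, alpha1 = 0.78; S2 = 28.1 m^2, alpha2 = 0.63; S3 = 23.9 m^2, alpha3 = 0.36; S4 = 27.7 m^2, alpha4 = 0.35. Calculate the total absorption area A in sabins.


Given surfaces:
  Surface 1: 13.3 * 0.78 = 10.374
  Surface 2: 28.1 * 0.63 = 17.703
  Surface 3: 23.9 * 0.36 = 8.604
  Surface 4: 27.7 * 0.35 = 9.695
Formula: A = sum(Si * alpha_i)
A = 10.374 + 17.703 + 8.604 + 9.695
A = 46.38

46.38 sabins
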